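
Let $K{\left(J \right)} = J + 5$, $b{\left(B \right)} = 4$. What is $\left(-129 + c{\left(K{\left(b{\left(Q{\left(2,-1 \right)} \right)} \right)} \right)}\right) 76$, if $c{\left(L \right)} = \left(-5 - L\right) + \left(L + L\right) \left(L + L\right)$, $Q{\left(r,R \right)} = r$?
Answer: $13756$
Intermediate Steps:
$K{\left(J \right)} = 5 + J$
$c{\left(L \right)} = -5 - L + 4 L^{2}$ ($c{\left(L \right)} = \left(-5 - L\right) + 2 L 2 L = \left(-5 - L\right) + 4 L^{2} = -5 - L + 4 L^{2}$)
$\left(-129 + c{\left(K{\left(b{\left(Q{\left(2,-1 \right)} \right)} \right)} \right)}\right) 76 = \left(-129 - \left(14 - 4 \left(5 + 4\right)^{2}\right)\right) 76 = \left(-129 - \left(14 - 324\right)\right) 76 = \left(-129 - -310\right) 76 = \left(-129 + 310\right) 76 = 181 \cdot 76 = 13756$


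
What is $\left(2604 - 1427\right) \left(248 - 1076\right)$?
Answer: $-974556$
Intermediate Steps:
$\left(2604 - 1427\right) \left(248 - 1076\right) = 1177 \left(-828\right) = -974556$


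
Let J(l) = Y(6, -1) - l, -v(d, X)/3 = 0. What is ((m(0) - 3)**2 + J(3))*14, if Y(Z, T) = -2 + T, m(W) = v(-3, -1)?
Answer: 42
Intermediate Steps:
v(d, X) = 0 (v(d, X) = -3*0 = 0)
m(W) = 0
J(l) = -3 - l (J(l) = (-2 - 1) - l = -3 - l)
((m(0) - 3)**2 + J(3))*14 = ((0 - 3)**2 + (-3 - 1*3))*14 = ((-3)**2 + (-3 - 3))*14 = (9 - 6)*14 = 3*14 = 42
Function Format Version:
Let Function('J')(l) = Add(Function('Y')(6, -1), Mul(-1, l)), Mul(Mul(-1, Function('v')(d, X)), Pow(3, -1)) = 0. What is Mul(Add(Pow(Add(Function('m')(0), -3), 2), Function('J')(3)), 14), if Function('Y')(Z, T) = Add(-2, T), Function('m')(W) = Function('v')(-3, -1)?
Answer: 42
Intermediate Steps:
Function('v')(d, X) = 0 (Function('v')(d, X) = Mul(-3, 0) = 0)
Function('m')(W) = 0
Function('J')(l) = Add(-3, Mul(-1, l)) (Function('J')(l) = Add(Add(-2, -1), Mul(-1, l)) = Add(-3, Mul(-1, l)))
Mul(Add(Pow(Add(Function('m')(0), -3), 2), Function('J')(3)), 14) = Mul(Add(Pow(Add(0, -3), 2), Add(-3, Mul(-1, 3))), 14) = Mul(Add(Pow(-3, 2), Add(-3, -3)), 14) = Mul(Add(9, -6), 14) = Mul(3, 14) = 42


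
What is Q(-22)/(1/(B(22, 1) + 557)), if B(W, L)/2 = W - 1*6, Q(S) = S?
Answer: -12958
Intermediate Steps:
B(W, L) = -12 + 2*W (B(W, L) = 2*(W - 1*6) = 2*(W - 6) = 2*(-6 + W) = -12 + 2*W)
Q(-22)/(1/(B(22, 1) + 557)) = -(11990 + 968) = -22/(1/((-12 + 44) + 557)) = -22/(1/(32 + 557)) = -22/(1/589) = -22/1/589 = -22*589 = -12958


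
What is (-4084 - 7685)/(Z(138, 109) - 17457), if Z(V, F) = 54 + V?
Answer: 3923/5755 ≈ 0.68167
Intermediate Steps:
(-4084 - 7685)/(Z(138, 109) - 17457) = (-4084 - 7685)/((54 + 138) - 17457) = -11769/(192 - 17457) = -11769/(-17265) = -11769*(-1/17265) = 3923/5755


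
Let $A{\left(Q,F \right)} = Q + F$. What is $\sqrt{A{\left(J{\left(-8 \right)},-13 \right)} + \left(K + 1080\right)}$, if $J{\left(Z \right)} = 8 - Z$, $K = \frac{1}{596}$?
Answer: $\frac{\sqrt{96174881}}{298} \approx 32.909$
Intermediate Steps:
$K = \frac{1}{596} \approx 0.0016779$
$A{\left(Q,F \right)} = F + Q$
$\sqrt{A{\left(J{\left(-8 \right)},-13 \right)} + \left(K + 1080\right)} = \sqrt{\left(-13 + \left(8 - -8\right)\right) + \left(\frac{1}{596} + 1080\right)} = \sqrt{\left(-13 + \left(8 + 8\right)\right) + \frac{643681}{596}} = \sqrt{\left(-13 + 16\right) + \frac{643681}{596}} = \sqrt{3 + \frac{643681}{596}} = \sqrt{\frac{645469}{596}} = \frac{\sqrt{96174881}}{298}$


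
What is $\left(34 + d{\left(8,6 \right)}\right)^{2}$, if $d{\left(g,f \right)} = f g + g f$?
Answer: $16900$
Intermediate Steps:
$d{\left(g,f \right)} = 2 f g$ ($d{\left(g,f \right)} = f g + f g = 2 f g$)
$\left(34 + d{\left(8,6 \right)}\right)^{2} = \left(34 + 2 \cdot 6 \cdot 8\right)^{2} = \left(34 + 96\right)^{2} = 130^{2} = 16900$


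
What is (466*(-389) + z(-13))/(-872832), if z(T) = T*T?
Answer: 181105/872832 ≈ 0.20749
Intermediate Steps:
z(T) = T²
(466*(-389) + z(-13))/(-872832) = (466*(-389) + (-13)²)/(-872832) = (-181274 + 169)*(-1/872832) = -181105*(-1/872832) = 181105/872832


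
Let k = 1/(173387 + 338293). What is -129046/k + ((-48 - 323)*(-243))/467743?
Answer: -30885190630828887/467743 ≈ -6.6030e+10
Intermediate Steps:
k = 1/511680 ≈ 1.9543e-6
-129046/k + ((-48 - 323)*(-243))/467743 = -129046/1/511680 + ((-48 - 323)*(-243))/467743 = -129046*511680 - 371*(-243)*(1/467743) = -66030257280 + 90153*(1/467743) = -66030257280 + 90153/467743 = -30885190630828887/467743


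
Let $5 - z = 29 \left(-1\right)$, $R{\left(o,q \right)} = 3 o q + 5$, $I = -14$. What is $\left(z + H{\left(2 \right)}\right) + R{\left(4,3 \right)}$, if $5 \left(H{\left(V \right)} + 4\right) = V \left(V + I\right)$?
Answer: $\frac{331}{5} \approx 66.2$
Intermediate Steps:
$R{\left(o,q \right)} = 5 + 3 o q$ ($R{\left(o,q \right)} = 3 o q + 5 = 5 + 3 o q$)
$H{\left(V \right)} = -4 + \frac{V \left(-14 + V\right)}{5}$ ($H{\left(V \right)} = -4 + \frac{V \left(V - 14\right)}{5} = -4 + \frac{V \left(-14 + V\right)}{5}$)
$z = 34$ ($z = 5 - 29 \left(-1\right) = 5 - -29 = 5 + 29 = 34$)
$\left(z + H{\left(2 \right)}\right) + R{\left(4,3 \right)} = \left(34 - \left(\frac{48}{5} - \frac{4}{5}\right)\right) + \left(5 + 3 \cdot 4 \cdot 3\right) = \left(34 - \frac{44}{5}\right) + \left(5 + 36\right) = \left(34 - \frac{44}{5}\right) + 41 = \frac{126}{5} + 41 = \frac{331}{5}$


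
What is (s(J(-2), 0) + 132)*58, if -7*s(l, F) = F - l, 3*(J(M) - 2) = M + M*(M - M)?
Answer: 161008/21 ≈ 7667.0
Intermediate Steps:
J(M) = 2 + M/3 (J(M) = 2 + (M + M*(M - M))/3 = 2 + (M + M*0)/3 = 2 + (M + 0)/3 = 2 + M/3)
s(l, F) = -F/7 + l/7 (s(l, F) = -(F - l)/7 = -F/7 + l/7)
(s(J(-2), 0) + 132)*58 = ((-1/7*0 + (2 + (1/3)*(-2))/7) + 132)*58 = ((0 + (2 - 2/3)/7) + 132)*58 = ((0 + (1/7)*(4/3)) + 132)*58 = ((0 + 4/21) + 132)*58 = (4/21 + 132)*58 = (2776/21)*58 = 161008/21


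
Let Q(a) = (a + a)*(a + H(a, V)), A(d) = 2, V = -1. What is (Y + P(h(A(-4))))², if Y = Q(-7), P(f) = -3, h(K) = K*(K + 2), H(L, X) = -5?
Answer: 27225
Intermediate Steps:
h(K) = K*(2 + K)
Q(a) = 2*a*(-5 + a) (Q(a) = (a + a)*(a - 5) = (2*a)*(-5 + a) = 2*a*(-5 + a))
Y = 168 (Y = 2*(-7)*(-5 - 7) = 2*(-7)*(-12) = 168)
(Y + P(h(A(-4))))² = (168 - 3)² = 165² = 27225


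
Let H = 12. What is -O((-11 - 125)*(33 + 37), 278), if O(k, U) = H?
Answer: -12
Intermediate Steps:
O(k, U) = 12
-O((-11 - 125)*(33 + 37), 278) = -1*12 = -12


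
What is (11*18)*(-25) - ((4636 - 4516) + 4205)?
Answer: -9275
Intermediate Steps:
(11*18)*(-25) - ((4636 - 4516) + 4205) = 198*(-25) - (120 + 4205) = -4950 - 1*4325 = -4950 - 4325 = -9275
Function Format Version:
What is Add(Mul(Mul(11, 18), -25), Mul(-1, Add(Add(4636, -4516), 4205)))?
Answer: -9275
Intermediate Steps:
Add(Mul(Mul(11, 18), -25), Mul(-1, Add(Add(4636, -4516), 4205))) = Add(Mul(198, -25), Mul(-1, Add(120, 4205))) = Add(-4950, Mul(-1, 4325)) = Add(-4950, -4325) = -9275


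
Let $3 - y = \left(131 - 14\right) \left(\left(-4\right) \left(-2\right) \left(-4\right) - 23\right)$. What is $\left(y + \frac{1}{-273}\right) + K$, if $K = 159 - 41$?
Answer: $\frac{1789787}{273} \approx 6556.0$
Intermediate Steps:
$K = 118$
$y = 6438$ ($y = 3 - \left(131 - 14\right) \left(\left(-4\right) \left(-2\right) \left(-4\right) - 23\right) = 3 - 117 \left(8 \left(-4\right) - 23\right) = 3 - 117 \left(-32 - 23\right) = 3 - 117 \left(-55\right) = 3 - -6435 = 3 + 6435 = 6438$)
$\left(y + \frac{1}{-273}\right) + K = \left(6438 + \frac{1}{-273}\right) + 118 = \left(6438 - \frac{1}{273}\right) + 118 = \frac{1757573}{273} + 118 = \frac{1789787}{273}$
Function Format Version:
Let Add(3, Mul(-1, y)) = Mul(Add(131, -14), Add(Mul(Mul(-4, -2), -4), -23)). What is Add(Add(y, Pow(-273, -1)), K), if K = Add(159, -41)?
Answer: Rational(1789787, 273) ≈ 6556.0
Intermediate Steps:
K = 118
y = 6438 (y = Add(3, Mul(-1, Mul(Add(131, -14), Add(Mul(Mul(-4, -2), -4), -23)))) = Add(3, Mul(-1, Mul(117, Add(Mul(8, -4), -23)))) = Add(3, Mul(-1, Mul(117, Add(-32, -23)))) = Add(3, Mul(-1, Mul(117, -55))) = Add(3, Mul(-1, -6435)) = Add(3, 6435) = 6438)
Add(Add(y, Pow(-273, -1)), K) = Add(Add(6438, Pow(-273, -1)), 118) = Add(Add(6438, Rational(-1, 273)), 118) = Add(Rational(1757573, 273), 118) = Rational(1789787, 273)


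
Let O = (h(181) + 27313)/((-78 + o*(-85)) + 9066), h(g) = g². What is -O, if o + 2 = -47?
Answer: -8582/1879 ≈ -4.5673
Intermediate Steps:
o = -49 (o = -2 - 47 = -49)
O = 8582/1879 (O = (181² + 27313)/((-78 - 49*(-85)) + 9066) = (32761 + 27313)/((-78 + 4165) + 9066) = 60074/(4087 + 9066) = 60074/13153 = 60074*(1/13153) = 8582/1879 ≈ 4.5673)
-O = -1*8582/1879 = -8582/1879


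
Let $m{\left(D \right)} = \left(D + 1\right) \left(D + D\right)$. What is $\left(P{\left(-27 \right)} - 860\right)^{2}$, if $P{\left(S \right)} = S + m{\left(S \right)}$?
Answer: $267289$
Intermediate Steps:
$m{\left(D \right)} = 2 D \left(1 + D\right)$ ($m{\left(D \right)} = \left(1 + D\right) 2 D = 2 D \left(1 + D\right)$)
$P{\left(S \right)} = S + 2 S \left(1 + S\right)$
$\left(P{\left(-27 \right)} - 860\right)^{2} = \left(- 27 \left(3 + 2 \left(-27\right)\right) - 860\right)^{2} = \left(- 27 \left(3 - 54\right) - 860\right)^{2} = \left(\left(-27\right) \left(-51\right) - 860\right)^{2} = \left(1377 - 860\right)^{2} = 517^{2} = 267289$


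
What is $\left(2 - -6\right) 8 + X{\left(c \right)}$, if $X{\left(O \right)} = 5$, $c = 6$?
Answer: $69$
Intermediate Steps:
$\left(2 - -6\right) 8 + X{\left(c \right)} = \left(2 - -6\right) 8 + 5 = \left(2 + 6\right) 8 + 5 = 8 \cdot 8 + 5 = 64 + 5 = 69$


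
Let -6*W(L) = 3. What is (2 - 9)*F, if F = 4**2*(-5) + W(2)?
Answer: 1127/2 ≈ 563.50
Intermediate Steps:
W(L) = -1/2 (W(L) = -1/6*3 = -1/2)
F = -161/2 (F = 4**2*(-5) - 1/2 = 16*(-5) - 1/2 = -80 - 1/2 = -161/2 ≈ -80.500)
(2 - 9)*F = (2 - 9)*(-161/2) = -7*(-161/2) = 1127/2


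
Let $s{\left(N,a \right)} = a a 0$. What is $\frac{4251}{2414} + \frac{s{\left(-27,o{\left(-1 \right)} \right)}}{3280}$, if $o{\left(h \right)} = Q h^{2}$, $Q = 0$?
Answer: $\frac{4251}{2414} \approx 1.761$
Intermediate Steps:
$o{\left(h \right)} = 0$ ($o{\left(h \right)} = 0 h^{2} = 0$)
$s{\left(N,a \right)} = 0$ ($s{\left(N,a \right)} = a^{2} \cdot 0 = 0$)
$\frac{4251}{2414} + \frac{s{\left(-27,o{\left(-1 \right)} \right)}}{3280} = \frac{4251}{2414} + \frac{0}{3280} = 4251 \cdot \frac{1}{2414} + 0 \cdot \frac{1}{3280} = \frac{4251}{2414} + 0 = \frac{4251}{2414}$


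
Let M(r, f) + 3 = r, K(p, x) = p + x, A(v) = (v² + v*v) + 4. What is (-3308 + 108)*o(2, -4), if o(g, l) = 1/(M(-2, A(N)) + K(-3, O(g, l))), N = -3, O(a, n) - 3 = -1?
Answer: 1600/3 ≈ 533.33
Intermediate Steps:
O(a, n) = 2 (O(a, n) = 3 - 1 = 2)
A(v) = 4 + 2*v² (A(v) = (v² + v²) + 4 = 2*v² + 4 = 4 + 2*v²)
M(r, f) = -3 + r
o(g, l) = -⅙ (o(g, l) = 1/((-3 - 2) + (-3 + 2)) = 1/(-5 - 1) = 1/(-6) = -⅙)
(-3308 + 108)*o(2, -4) = (-3308 + 108)*(-⅙) = -3200*(-⅙) = 1600/3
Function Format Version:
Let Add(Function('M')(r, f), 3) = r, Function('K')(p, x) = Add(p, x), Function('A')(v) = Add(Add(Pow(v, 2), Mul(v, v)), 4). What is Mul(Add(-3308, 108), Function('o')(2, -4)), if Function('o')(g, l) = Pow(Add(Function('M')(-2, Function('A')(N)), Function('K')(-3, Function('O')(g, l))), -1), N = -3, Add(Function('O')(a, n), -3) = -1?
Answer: Rational(1600, 3) ≈ 533.33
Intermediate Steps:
Function('O')(a, n) = 2 (Function('O')(a, n) = Add(3, -1) = 2)
Function('A')(v) = Add(4, Mul(2, Pow(v, 2))) (Function('A')(v) = Add(Add(Pow(v, 2), Pow(v, 2)), 4) = Add(Mul(2, Pow(v, 2)), 4) = Add(4, Mul(2, Pow(v, 2))))
Function('M')(r, f) = Add(-3, r)
Function('o')(g, l) = Rational(-1, 6) (Function('o')(g, l) = Pow(Add(Add(-3, -2), Add(-3, 2)), -1) = Pow(Add(-5, -1), -1) = Pow(-6, -1) = Rational(-1, 6))
Mul(Add(-3308, 108), Function('o')(2, -4)) = Mul(Add(-3308, 108), Rational(-1, 6)) = Mul(-3200, Rational(-1, 6)) = Rational(1600, 3)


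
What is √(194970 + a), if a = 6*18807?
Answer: 2*√76953 ≈ 554.81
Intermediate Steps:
a = 112842
√(194970 + a) = √(194970 + 112842) = √307812 = 2*√76953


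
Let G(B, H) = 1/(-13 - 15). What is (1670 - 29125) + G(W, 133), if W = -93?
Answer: -768741/28 ≈ -27455.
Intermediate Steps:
G(B, H) = -1/28 (G(B, H) = 1/(-28) = -1/28)
(1670 - 29125) + G(W, 133) = (1670 - 29125) - 1/28 = -27455 - 1/28 = -768741/28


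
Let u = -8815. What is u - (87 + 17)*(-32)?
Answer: -5487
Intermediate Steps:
u - (87 + 17)*(-32) = -8815 - (87 + 17)*(-32) = -8815 - 104*(-32) = -8815 - 1*(-3328) = -8815 + 3328 = -5487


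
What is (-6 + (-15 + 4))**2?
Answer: 289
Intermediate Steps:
(-6 + (-15 + 4))**2 = (-6 - 11)**2 = (-17)**2 = 289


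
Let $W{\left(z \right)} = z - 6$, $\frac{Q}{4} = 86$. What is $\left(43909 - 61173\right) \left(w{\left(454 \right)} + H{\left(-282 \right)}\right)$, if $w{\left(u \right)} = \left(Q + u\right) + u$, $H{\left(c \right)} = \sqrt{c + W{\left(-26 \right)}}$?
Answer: $-21614528 - 17264 i \sqrt{314} \approx -2.1615 \cdot 10^{7} - 3.0592 \cdot 10^{5} i$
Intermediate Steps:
$Q = 344$ ($Q = 4 \cdot 86 = 344$)
$W{\left(z \right)} = -6 + z$ ($W{\left(z \right)} = z - 6 = -6 + z$)
$H{\left(c \right)} = \sqrt{-32 + c}$ ($H{\left(c \right)} = \sqrt{c - 32} = \sqrt{-32 + c}$)
$w{\left(u \right)} = 344 + 2 u$ ($w{\left(u \right)} = \left(344 + u\right) + u = 344 + 2 u$)
$\left(43909 - 61173\right) \left(w{\left(454 \right)} + H{\left(-282 \right)}\right) = \left(43909 - 61173\right) \left(\left(344 + 2 \cdot 454\right) + \sqrt{-32 - 282}\right) = - 17264 \left(\left(344 + 908\right) + \sqrt{-314}\right) = - 17264 \left(1252 + i \sqrt{314}\right) = -21614528 - 17264 i \sqrt{314}$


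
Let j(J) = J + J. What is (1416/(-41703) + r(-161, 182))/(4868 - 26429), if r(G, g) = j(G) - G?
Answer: 2238533/299719461 ≈ 0.0074688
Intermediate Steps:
j(J) = 2*J
r(G, g) = G (r(G, g) = 2*G - G = G)
(1416/(-41703) + r(-161, 182))/(4868 - 26429) = (1416/(-41703) - 161)/(4868 - 26429) = (1416*(-1/41703) - 161)/(-21561) = (-472/13901 - 161)*(-1/21561) = -2238533/13901*(-1/21561) = 2238533/299719461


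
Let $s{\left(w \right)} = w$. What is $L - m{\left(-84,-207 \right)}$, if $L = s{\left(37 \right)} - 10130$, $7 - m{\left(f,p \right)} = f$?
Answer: $-10184$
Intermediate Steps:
$m{\left(f,p \right)} = 7 - f$
$L = -10093$ ($L = 37 - 10130 = -10093$)
$L - m{\left(-84,-207 \right)} = -10093 - \left(7 - -84\right) = -10093 - \left(7 + 84\right) = -10093 - 91 = -10184$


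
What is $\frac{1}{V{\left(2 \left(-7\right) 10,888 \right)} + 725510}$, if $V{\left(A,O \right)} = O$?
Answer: $\frac{1}{726398} \approx 1.3767 \cdot 10^{-6}$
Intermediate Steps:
$\frac{1}{V{\left(2 \left(-7\right) 10,888 \right)} + 725510} = \frac{1}{888 + 725510} = \frac{1}{726398}$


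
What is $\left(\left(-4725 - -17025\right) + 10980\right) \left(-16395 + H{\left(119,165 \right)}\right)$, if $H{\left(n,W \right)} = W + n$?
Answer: $-375064080$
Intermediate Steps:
$\left(\left(-4725 - -17025\right) + 10980\right) \left(-16395 + H{\left(119,165 \right)}\right) = \left(\left(-4725 - -17025\right) + 10980\right) \left(-16395 + \left(165 + 119\right)\right) = \left(\left(-4725 + 17025\right) + 10980\right) \left(-16395 + 284\right) = \left(12300 + 10980\right) \left(-16111\right) = 23280 \left(-16111\right) = -375064080$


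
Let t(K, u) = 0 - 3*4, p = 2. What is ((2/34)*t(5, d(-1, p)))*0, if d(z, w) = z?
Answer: 0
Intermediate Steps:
t(K, u) = -12 (t(K, u) = 0 - 12 = -12)
((2/34)*t(5, d(-1, p)))*0 = ((2/34)*(-12))*0 = ((2*(1/34))*(-12))*0 = ((1/17)*(-12))*0 = -12/17*0 = 0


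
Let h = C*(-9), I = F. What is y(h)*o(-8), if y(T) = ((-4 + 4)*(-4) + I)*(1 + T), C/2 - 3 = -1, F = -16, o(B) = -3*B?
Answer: 13440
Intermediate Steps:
C = 4 (C = 6 + 2*(-1) = 6 - 2 = 4)
I = -16
h = -36 (h = 4*(-9) = -36)
y(T) = -16 - 16*T (y(T) = ((-4 + 4)*(-4) - 16)*(1 + T) = (0*(-4) - 16)*(1 + T) = (0 - 16)*(1 + T) = -16*(1 + T) = -16 - 16*T)
y(h)*o(-8) = (-16 - 16*(-36))*(-3*(-8)) = (-16 + 576)*24 = 560*24 = 13440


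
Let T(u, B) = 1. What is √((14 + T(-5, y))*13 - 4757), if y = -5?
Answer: I*√4562 ≈ 67.543*I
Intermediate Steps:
√((14 + T(-5, y))*13 - 4757) = √((14 + 1)*13 - 4757) = √(15*13 - 4757) = √(195 - 4757) = √(-4562) = I*√4562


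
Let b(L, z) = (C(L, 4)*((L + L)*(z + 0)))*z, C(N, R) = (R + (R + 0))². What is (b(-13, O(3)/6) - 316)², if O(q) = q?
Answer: 535824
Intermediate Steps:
C(N, R) = 4*R² (C(N, R) = (R + R)² = (2*R)² = 4*R²)
b(L, z) = 128*L*z² (b(L, z) = ((4*4²)*((L + L)*(z + 0)))*z = ((4*16)*((2*L)*z))*z = (64*(2*L*z))*z = (128*L*z)*z = 128*L*z²)
(b(-13, O(3)/6) - 316)² = (128*(-13)*(3/6)² - 316)² = (128*(-13)*(3*(⅙))² - 316)² = (128*(-13)*(½)² - 316)² = (128*(-13)*(¼) - 316)² = (-416 - 316)² = (-732)² = 535824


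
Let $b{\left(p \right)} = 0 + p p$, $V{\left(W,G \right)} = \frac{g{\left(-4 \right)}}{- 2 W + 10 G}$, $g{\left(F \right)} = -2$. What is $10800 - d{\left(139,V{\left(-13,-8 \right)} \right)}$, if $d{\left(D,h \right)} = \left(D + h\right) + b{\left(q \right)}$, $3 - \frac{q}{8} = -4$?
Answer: $\frac{203174}{27} \approx 7525.0$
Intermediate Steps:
$q = 56$ ($q = 24 - -32 = 24 + 32 = 56$)
$V{\left(W,G \right)} = - \frac{2}{- 2 W + 10 G}$
$b{\left(p \right)} = p^{2}$ ($b{\left(p \right)} = 0 + p^{2} = p^{2}$)
$d{\left(D,h \right)} = 3136 + D + h$ ($d{\left(D,h \right)} = \left(D + h\right) + 56^{2} = \left(D + h\right) + 3136 = 3136 + D + h$)
$10800 - d{\left(139,V{\left(-13,-8 \right)} \right)} = 10800 - \left(3136 + 139 - \frac{1}{\left(-1\right) \left(-13\right) + 5 \left(-8\right)}\right) = 10800 - \left(3136 + 139 - \frac{1}{13 - 40}\right) = 10800 - \left(3136 + 139 - \frac{1}{-27}\right) = 10800 - \left(3136 + 139 - - \frac{1}{27}\right) = 10800 - \left(3136 + 139 + \frac{1}{27}\right) = 10800 - \frac{88426}{27} = \frac{203174}{27}$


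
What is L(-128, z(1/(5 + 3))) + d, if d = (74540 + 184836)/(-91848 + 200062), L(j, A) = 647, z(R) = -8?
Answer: 35136917/54107 ≈ 649.40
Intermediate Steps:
d = 129688/54107 (d = 259376/108214 = 259376*(1/108214) = 129688/54107 ≈ 2.3969)
L(-128, z(1/(5 + 3))) + d = 647 + 129688/54107 = 35136917/54107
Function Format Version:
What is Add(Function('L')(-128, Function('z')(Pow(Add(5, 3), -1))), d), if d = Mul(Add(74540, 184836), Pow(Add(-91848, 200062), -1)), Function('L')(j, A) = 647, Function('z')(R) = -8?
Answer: Rational(35136917, 54107) ≈ 649.40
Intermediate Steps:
d = Rational(129688, 54107) (d = Mul(259376, Pow(108214, -1)) = Mul(259376, Rational(1, 108214)) = Rational(129688, 54107) ≈ 2.3969)
Add(Function('L')(-128, Function('z')(Pow(Add(5, 3), -1))), d) = Add(647, Rational(129688, 54107)) = Rational(35136917, 54107)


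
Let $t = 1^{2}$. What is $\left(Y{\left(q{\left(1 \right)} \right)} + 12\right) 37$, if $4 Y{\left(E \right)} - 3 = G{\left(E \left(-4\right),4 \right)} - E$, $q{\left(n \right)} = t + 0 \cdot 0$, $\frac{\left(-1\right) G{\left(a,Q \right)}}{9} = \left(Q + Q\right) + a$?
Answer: $\frac{259}{2} \approx 129.5$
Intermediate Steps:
$t = 1$
$G{\left(a,Q \right)} = - 18 Q - 9 a$ ($G{\left(a,Q \right)} = - 9 \left(\left(Q + Q\right) + a\right) = - 9 \left(2 Q + a\right) = - 9 \left(a + 2 Q\right) = - 18 Q - 9 a$)
$q{\left(n \right)} = 1$ ($q{\left(n \right)} = 1 + 0 \cdot 0 = 1 + 0 = 1$)
$Y{\left(E \right)} = - \frac{69}{4} + \frac{35 E}{4}$ ($Y{\left(E \right)} = \frac{3}{4} + \frac{\left(\left(-18\right) 4 - 9 E \left(-4\right)\right) - E}{4} = \frac{3}{4} + \frac{\left(-72 - 9 \left(- 4 E\right)\right) - E}{4} = \frac{3}{4} + \frac{\left(-72 + 36 E\right) - E}{4} = \frac{3}{4} + \frac{-72 + 35 E}{4} = \frac{3}{4} + \left(-18 + \frac{35 E}{4}\right) = - \frac{69}{4} + \frac{35 E}{4}$)
$\left(Y{\left(q{\left(1 \right)} \right)} + 12\right) 37 = \left(\left(- \frac{69}{4} + \frac{35}{4} \cdot 1\right) + 12\right) 37 = \left(\left(- \frac{69}{4} + \frac{35}{4}\right) + 12\right) 37 = \left(- \frac{17}{2} + 12\right) 37 = \frac{7}{2} \cdot 37 = \frac{259}{2}$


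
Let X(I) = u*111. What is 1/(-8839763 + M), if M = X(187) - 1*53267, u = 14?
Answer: -1/8891476 ≈ -1.1247e-7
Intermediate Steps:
X(I) = 1554 (X(I) = 14*111 = 1554)
M = -51713 (M = 1554 - 1*53267 = 1554 - 53267 = -51713)
1/(-8839763 + M) = 1/(-8839763 - 51713) = 1/(-8891476) = -1/8891476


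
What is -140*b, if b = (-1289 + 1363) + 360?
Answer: -60760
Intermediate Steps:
b = 434 (b = 74 + 360 = 434)
-140*b = -140*434 = -60760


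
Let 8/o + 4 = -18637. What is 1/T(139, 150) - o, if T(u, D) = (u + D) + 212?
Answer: 22649/9339141 ≈ 0.0024252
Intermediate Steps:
o = -8/18641 (o = 8/(-4 - 18637) = 8/(-18641) = 8*(-1/18641) = -8/18641 ≈ -0.00042916)
T(u, D) = 212 + D + u (T(u, D) = (D + u) + 212 = 212 + D + u)
1/T(139, 150) - o = 1/(212 + 150 + 139) - 1*(-8/18641) = 1/501 + 8/18641 = 22649/9339141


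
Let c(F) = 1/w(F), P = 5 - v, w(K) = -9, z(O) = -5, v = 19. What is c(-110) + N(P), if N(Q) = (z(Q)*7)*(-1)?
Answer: 314/9 ≈ 34.889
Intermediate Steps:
P = -14 (P = 5 - 1*19 = 5 - 19 = -14)
c(F) = -⅑ (c(F) = 1/(-9) = -⅑)
N(Q) = 35 (N(Q) = -5*7*(-1) = -35*(-1) = 35)
c(-110) + N(P) = -⅑ + 35 = 314/9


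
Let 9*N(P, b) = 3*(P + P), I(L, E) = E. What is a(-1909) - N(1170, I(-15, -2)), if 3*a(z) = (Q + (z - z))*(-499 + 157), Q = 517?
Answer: -59718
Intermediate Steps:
N(P, b) = 2*P/3 (N(P, b) = (3*(P + P))/9 = (3*(2*P))/9 = (6*P)/9 = 2*P/3)
a(z) = -58938 (a(z) = ((517 + (z - z))*(-499 + 157))/3 = ((517 + 0)*(-342))/3 = (517*(-342))/3 = (⅓)*(-176814) = -58938)
a(-1909) - N(1170, I(-15, -2)) = -58938 - 2*1170/3 = -58938 - 1*780 = -58938 - 780 = -59718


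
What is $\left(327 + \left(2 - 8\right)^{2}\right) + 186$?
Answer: $549$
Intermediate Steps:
$\left(327 + \left(2 - 8\right)^{2}\right) + 186 = \left(327 + \left(-6\right)^{2}\right) + 186 = \left(327 + 36\right) + 186 = 363 + 186 = 549$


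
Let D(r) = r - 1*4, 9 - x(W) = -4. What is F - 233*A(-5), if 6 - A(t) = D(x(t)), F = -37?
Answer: 662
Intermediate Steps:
x(W) = 13 (x(W) = 9 - 1*(-4) = 9 + 4 = 13)
D(r) = -4 + r (D(r) = r - 4 = -4 + r)
A(t) = -3 (A(t) = 6 - (-4 + 13) = 6 - 1*9 = 6 - 9 = -3)
F - 233*A(-5) = -37 - 233*(-3) = -37 + 699 = 662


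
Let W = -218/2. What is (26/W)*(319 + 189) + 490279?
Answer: 53427203/109 ≈ 4.9016e+5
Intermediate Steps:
W = -109 (W = -218*1/2 = -109)
(26/W)*(319 + 189) + 490279 = (26/(-109))*(319 + 189) + 490279 = (26*(-1/109))*508 + 490279 = -26/109*508 + 490279 = -13208/109 + 490279 = 53427203/109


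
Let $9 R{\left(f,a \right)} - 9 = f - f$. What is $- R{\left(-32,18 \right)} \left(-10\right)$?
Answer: $10$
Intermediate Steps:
$R{\left(f,a \right)} = 1$ ($R{\left(f,a \right)} = 1 + \frac{f - f}{9} = 1 + \frac{1}{9} \cdot 0 = 1 + 0 = 1$)
$- R{\left(-32,18 \right)} \left(-10\right) = - 1 \left(-10\right) = \left(-1\right) \left(-10\right) = 10$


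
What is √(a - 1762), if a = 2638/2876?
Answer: I*√3641644406/1438 ≈ 41.965*I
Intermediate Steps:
a = 1319/1438 (a = 2638*(1/2876) = 1319/1438 ≈ 0.91725)
√(a - 1762) = √(1319/1438 - 1762) = √(-2532437/1438) = I*√3641644406/1438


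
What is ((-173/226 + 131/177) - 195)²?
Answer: 60861919974025/1600160004 ≈ 38035.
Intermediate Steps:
((-173/226 + 131/177) - 195)² = (-1015/40002 - 195)² = (-7801405/40002)² = 60861919974025/1600160004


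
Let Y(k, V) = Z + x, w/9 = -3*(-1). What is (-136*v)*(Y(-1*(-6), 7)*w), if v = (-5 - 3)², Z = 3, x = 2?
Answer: -1175040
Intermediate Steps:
w = 27 (w = 9*(-3*(-1)) = 9*3 = 27)
Y(k, V) = 5 (Y(k, V) = 3 + 2 = 5)
v = 64 (v = (-8)² = 64)
(-136*v)*(Y(-1*(-6), 7)*w) = (-136*64)*(5*27) = -8704*135 = -1175040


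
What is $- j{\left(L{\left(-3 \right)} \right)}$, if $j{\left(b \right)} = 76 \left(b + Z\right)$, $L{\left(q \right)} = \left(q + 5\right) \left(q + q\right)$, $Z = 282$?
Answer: $-20520$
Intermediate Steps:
$L{\left(q \right)} = 2 q \left(5 + q\right)$ ($L{\left(q \right)} = \left(5 + q\right) 2 q = 2 q \left(5 + q\right)$)
$j{\left(b \right)} = 21432 + 76 b$ ($j{\left(b \right)} = 76 \left(b + 282\right) = 76 \left(282 + b\right) = 21432 + 76 b$)
$- j{\left(L{\left(-3 \right)} \right)} = - (21432 + 76 \cdot 2 \left(-3\right) \left(5 - 3\right)) = - (21432 + 76 \cdot 2 \left(-3\right) 2) = - (21432 + 76 \left(-12\right)) = - (21432 - 912) = \left(-1\right) 20520 = -20520$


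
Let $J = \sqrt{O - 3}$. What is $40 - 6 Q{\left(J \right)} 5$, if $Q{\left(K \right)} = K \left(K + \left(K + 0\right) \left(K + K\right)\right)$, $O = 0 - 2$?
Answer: $6000 + 12000 i \sqrt{5} \approx 6000.0 + 26833.0 i$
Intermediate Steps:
$O = -2$ ($O = 0 - 2 = -2$)
$J = i \sqrt{5}$ ($J = \sqrt{-2 - 3} = \sqrt{-5} = i \sqrt{5} \approx 2.2361 i$)
$Q{\left(K \right)} = K \left(K + 2 K^{2}\right)$ ($Q{\left(K \right)} = K \left(K + K 2 K\right) = K \left(K + 2 K^{2}\right)$)
$40 - 6 Q{\left(J \right)} 5 = 40 - 6 \left(i \sqrt{5}\right)^{2} \left(1 + 2 i \sqrt{5}\right) 5 = 40 - 6 \left(- 5 \left(1 + 2 i \sqrt{5}\right)\right) 5 = 40 - 6 \left(-5 - 10 i \sqrt{5}\right) 5 = 40 \left(30 + 60 i \sqrt{5}\right) 5 = 40 \left(150 + 300 i \sqrt{5}\right) = 6000 + 12000 i \sqrt{5}$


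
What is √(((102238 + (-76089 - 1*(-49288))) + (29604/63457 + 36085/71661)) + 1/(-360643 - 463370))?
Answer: √1452965805506270328034900243309773/138781858797963 ≈ 274.66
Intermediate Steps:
√(((102238 + (-76089 - 1*(-49288))) + (29604/63457 + 36085/71661)) + 1/(-360643 - 463370)) = √(((102238 + (-76089 + 49288)) + (29604*(1/63457) + 36085*(1/71661))) + 1/(-824013)) = √(((102238 - 26801) + (29604/63457 + 36085/71661)) - 1/824013) = √((75437 + 4411298089/4547392077) - 1/824013) = √(343046027410738/4547392077 - 1/824013) = √(94224795393419019839/1249036729181667) = √1452965805506270328034900243309773/138781858797963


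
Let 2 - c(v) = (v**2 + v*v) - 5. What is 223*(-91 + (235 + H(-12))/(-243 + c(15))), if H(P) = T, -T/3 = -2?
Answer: -13974741/686 ≈ -20371.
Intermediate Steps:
c(v) = 7 - 2*v**2 (c(v) = 2 - ((v**2 + v*v) - 5) = 2 - ((v**2 + v**2) - 5) = 2 - (2*v**2 - 5) = 2 - (-5 + 2*v**2) = 2 + (5 - 2*v**2) = 7 - 2*v**2)
T = 6 (T = -3*(-2) = 6)
H(P) = 6
223*(-91 + (235 + H(-12))/(-243 + c(15))) = 223*(-91 + (235 + 6)/(-243 + (7 - 2*15**2))) = 223*(-91 + 241/(-243 + (7 - 2*225))) = 223*(-91 + 241/(-243 + (7 - 450))) = 223*(-91 + 241/(-243 - 443)) = 223*(-91 + 241/(-686)) = 223*(-91 + 241*(-1/686)) = 223*(-91 - 241/686) = 223*(-62667/686) = -13974741/686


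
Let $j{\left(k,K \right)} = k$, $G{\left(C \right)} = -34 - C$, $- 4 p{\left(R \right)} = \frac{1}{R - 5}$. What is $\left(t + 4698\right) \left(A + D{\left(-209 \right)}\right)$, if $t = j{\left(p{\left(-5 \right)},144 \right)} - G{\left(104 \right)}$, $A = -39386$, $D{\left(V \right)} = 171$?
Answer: $- \frac{1517157763}{8} \approx -1.8964 \cdot 10^{8}$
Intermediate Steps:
$p{\left(R \right)} = - \frac{1}{4 \left(-5 + R\right)}$ ($p{\left(R \right)} = - \frac{1}{4 \left(R - 5\right)} = - \frac{1}{4 \left(-5 + R\right)}$)
$t = \frac{5521}{40}$ ($t = - \frac{1}{-20 + 4 \left(-5\right)} - \left(-34 - 104\right) = - \frac{1}{-20 - 20} - \left(-34 - 104\right) = - \frac{1}{-40} - -138 = \left(-1\right) \left(- \frac{1}{40}\right) + 138 = \frac{1}{40} + 138 = \frac{5521}{40} \approx 138.02$)
$\left(t + 4698\right) \left(A + D{\left(-209 \right)}\right) = \left(\frac{5521}{40} + 4698\right) \left(-39386 + 171\right) = \frac{193441}{40} \left(-39215\right) = - \frac{1517157763}{8}$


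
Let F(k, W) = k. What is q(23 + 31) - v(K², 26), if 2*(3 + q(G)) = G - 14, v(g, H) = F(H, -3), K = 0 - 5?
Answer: -9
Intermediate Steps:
K = -5
v(g, H) = H
q(G) = -10 + G/2 (q(G) = -3 + (G - 14)/2 = -3 + (-14 + G)/2 = -3 + (-7 + G/2) = -10 + G/2)
q(23 + 31) - v(K², 26) = (-10 + (23 + 31)/2) - 1*26 = (-10 + (½)*54) - 26 = (-10 + 27) - 26 = 17 - 26 = -9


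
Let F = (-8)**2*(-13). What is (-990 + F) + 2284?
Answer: 462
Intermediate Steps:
F = -832 (F = 64*(-13) = -832)
(-990 + F) + 2284 = (-990 - 832) + 2284 = -1822 + 2284 = 462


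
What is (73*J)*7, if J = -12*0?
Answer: 0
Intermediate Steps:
J = 0
(73*J)*7 = (73*0)*7 = 0*7 = 0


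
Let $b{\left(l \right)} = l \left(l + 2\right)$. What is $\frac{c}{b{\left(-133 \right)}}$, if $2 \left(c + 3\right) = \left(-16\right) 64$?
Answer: $- \frac{515}{17423} \approx -0.029559$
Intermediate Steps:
$b{\left(l \right)} = l \left(2 + l\right)$
$c = -515$ ($c = -3 + \frac{\left(-16\right) 64}{2} = -3 + \frac{1}{2} \left(-1024\right) = -3 - 512 = -515$)
$\frac{c}{b{\left(-133 \right)}} = - \frac{515}{\left(-133\right) \left(2 - 133\right)} = - \frac{515}{\left(-133\right) \left(-131\right)} = - \frac{515}{17423}$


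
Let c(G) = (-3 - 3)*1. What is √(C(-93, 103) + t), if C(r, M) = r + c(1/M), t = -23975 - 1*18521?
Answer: I*√42595 ≈ 206.39*I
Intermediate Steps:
t = -42496 (t = -23975 - 18521 = -42496)
c(G) = -6 (c(G) = -6*1 = -6)
C(r, M) = -6 + r (C(r, M) = r - 6 = -6 + r)
√(C(-93, 103) + t) = √((-6 - 93) - 42496) = √(-99 - 42496) = √(-42595) = I*√42595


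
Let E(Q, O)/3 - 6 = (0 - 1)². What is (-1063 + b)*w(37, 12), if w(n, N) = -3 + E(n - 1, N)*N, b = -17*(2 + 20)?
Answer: -357813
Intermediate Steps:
E(Q, O) = 21 (E(Q, O) = 18 + 3*(0 - 1)² = 18 + 3*(-1)² = 18 + 3*1 = 18 + 3 = 21)
b = -374 (b = -17*22 = -374)
w(n, N) = -3 + 21*N
(-1063 + b)*w(37, 12) = (-1063 - 374)*(-3 + 21*12) = -1437*(-3 + 252) = -1437*249 = -357813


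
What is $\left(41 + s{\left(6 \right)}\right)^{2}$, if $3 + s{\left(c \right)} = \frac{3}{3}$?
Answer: $1521$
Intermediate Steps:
$s{\left(c \right)} = -2$ ($s{\left(c \right)} = -3 + \frac{3}{3} = -3 + 3 \cdot \frac{1}{3} = -3 + 1 = -2$)
$\left(41 + s{\left(6 \right)}\right)^{2} = \left(41 - 2\right)^{2} = 39^{2} = 1521$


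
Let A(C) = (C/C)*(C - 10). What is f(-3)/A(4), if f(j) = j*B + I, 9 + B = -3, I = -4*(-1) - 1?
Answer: -13/2 ≈ -6.5000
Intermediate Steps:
I = 3 (I = 4 - 1 = 3)
B = -12 (B = -9 - 3 = -12)
f(j) = 3 - 12*j (f(j) = j*(-12) + 3 = -12*j + 3 = 3 - 12*j)
A(C) = -10 + C (A(C) = 1*(-10 + C) = -10 + C)
f(-3)/A(4) = (3 - 12*(-3))/(-10 + 4) = (3 + 36)/(-6) = 39*(-⅙) = -13/2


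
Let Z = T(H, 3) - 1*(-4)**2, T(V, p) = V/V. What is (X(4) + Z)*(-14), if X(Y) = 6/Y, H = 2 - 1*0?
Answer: 189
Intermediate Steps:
H = 2 (H = 2 + 0 = 2)
T(V, p) = 1
Z = -15 (Z = 1 - 1*(-4)**2 = 1 - 1*16 = 1 - 16 = -15)
(X(4) + Z)*(-14) = (6/4 - 15)*(-14) = (6*(1/4) - 15)*(-14) = (3/2 - 15)*(-14) = -27/2*(-14) = 189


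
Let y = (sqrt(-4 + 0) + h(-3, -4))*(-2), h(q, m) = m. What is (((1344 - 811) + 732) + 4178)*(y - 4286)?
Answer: -23285154 - 21772*I ≈ -2.3285e+7 - 21772.0*I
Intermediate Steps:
y = 8 - 4*I (y = (sqrt(-4 + 0) - 4)*(-2) = (sqrt(-4) - 4)*(-2) = (2*I - 4)*(-2) = (-4 + 2*I)*(-2) = 8 - 4*I ≈ 8.0 - 4.0*I)
(((1344 - 811) + 732) + 4178)*(y - 4286) = (((1344 - 811) + 732) + 4178)*((8 - 4*I) - 4286) = ((533 + 732) + 4178)*(-4278 - 4*I) = (1265 + 4178)*(-4278 - 4*I) = 5443*(-4278 - 4*I) = -23285154 - 21772*I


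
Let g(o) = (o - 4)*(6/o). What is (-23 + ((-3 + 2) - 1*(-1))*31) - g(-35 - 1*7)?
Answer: -207/7 ≈ -29.571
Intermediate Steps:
g(o) = 6*(-4 + o)/o (g(o) = (-4 + o)*(6/o) = 6*(-4 + o)/o)
(-23 + ((-3 + 2) - 1*(-1))*31) - g(-35 - 1*7) = (-23 + ((-3 + 2) - 1*(-1))*31) - (6 - 24/(-35 - 1*7)) = (-23 + (-1 + 1)*31) - (6 - 24/(-35 - 7)) = (-23 + 0*31) - (6 - 24/(-42)) = (-23 + 0) - (6 - 24*(-1/42)) = -23 - (6 + 4/7) = -23 - 1*46/7 = -23 - 46/7 = -207/7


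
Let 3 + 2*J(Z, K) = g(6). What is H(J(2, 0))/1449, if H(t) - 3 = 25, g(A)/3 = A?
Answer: 4/207 ≈ 0.019324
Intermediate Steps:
g(A) = 3*A
J(Z, K) = 15/2 (J(Z, K) = -3/2 + (3*6)/2 = -3/2 + (½)*18 = -3/2 + 9 = 15/2)
H(t) = 28 (H(t) = 3 + 25 = 28)
H(J(2, 0))/1449 = 28/1449 = 28*(1/1449) = 4/207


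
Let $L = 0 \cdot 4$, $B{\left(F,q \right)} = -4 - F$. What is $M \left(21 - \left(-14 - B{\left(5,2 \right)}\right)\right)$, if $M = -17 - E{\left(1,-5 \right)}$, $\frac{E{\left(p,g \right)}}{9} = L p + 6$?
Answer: $-1846$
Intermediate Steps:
$L = 0$
$E{\left(p,g \right)} = 54$ ($E{\left(p,g \right)} = 9 \left(0 p + 6\right) = 9 \left(0 + 6\right) = 9 \cdot 6 = 54$)
$M = -71$ ($M = -17 - 54 = -71$)
$M \left(21 - \left(-14 - B{\left(5,2 \right)}\right)\right) = - 71 \left(21 + \left(\left(\left(-4 - 5\right) + 13\right) - -1\right)\right) = - 71 \left(21 + \left(\left(\left(-4 - 5\right) + 13\right) + 1\right)\right) = - 71 \left(21 + \left(\left(-9 + 13\right) + 1\right)\right) = - 71 \left(21 + \left(4 + 1\right)\right) = - 71 \left(21 + 5\right) = \left(-71\right) 26 = -1846$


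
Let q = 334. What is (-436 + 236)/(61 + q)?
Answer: -40/79 ≈ -0.50633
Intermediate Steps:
(-436 + 236)/(61 + q) = (-436 + 236)/(61 + 334) = -200/395 = -200*1/395 = -40/79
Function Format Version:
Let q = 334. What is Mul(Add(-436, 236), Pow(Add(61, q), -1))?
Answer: Rational(-40, 79) ≈ -0.50633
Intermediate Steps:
Mul(Add(-436, 236), Pow(Add(61, q), -1)) = Mul(Add(-436, 236), Pow(Add(61, 334), -1)) = Mul(-200, Pow(395, -1)) = Mul(-200, Rational(1, 395)) = Rational(-40, 79)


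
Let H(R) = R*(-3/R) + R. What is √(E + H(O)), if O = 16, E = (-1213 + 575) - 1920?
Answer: I*√2545 ≈ 50.448*I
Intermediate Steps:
E = -2558 (E = -638 - 1920 = -2558)
H(R) = -3 + R
√(E + H(O)) = √(-2558 + (-3 + 16)) = √(-2558 + 13) = √(-2545) = I*√2545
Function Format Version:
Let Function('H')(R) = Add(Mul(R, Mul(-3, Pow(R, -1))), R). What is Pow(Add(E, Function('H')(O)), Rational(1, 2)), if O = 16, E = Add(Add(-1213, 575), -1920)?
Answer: Mul(I, Pow(2545, Rational(1, 2))) ≈ Mul(50.448, I)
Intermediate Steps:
E = -2558 (E = Add(-638, -1920) = -2558)
Function('H')(R) = Add(-3, R)
Pow(Add(E, Function('H')(O)), Rational(1, 2)) = Pow(Add(-2558, Add(-3, 16)), Rational(1, 2)) = Pow(Add(-2558, 13), Rational(1, 2)) = Pow(-2545, Rational(1, 2)) = Mul(I, Pow(2545, Rational(1, 2)))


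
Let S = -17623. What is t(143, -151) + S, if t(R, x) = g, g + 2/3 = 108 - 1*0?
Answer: -52547/3 ≈ -17516.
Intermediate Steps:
g = 322/3 (g = -2/3 + (108 - 1*0) = -2/3 + (108 + 0) = -2/3 + 108 = 322/3 ≈ 107.33)
t(R, x) = 322/3
t(143, -151) + S = 322/3 - 17623 = -52547/3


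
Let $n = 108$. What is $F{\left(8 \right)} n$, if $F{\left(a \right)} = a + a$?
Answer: $1728$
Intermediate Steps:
$F{\left(a \right)} = 2 a$
$F{\left(8 \right)} n = 2 \cdot 8 \cdot 108 = 16 \cdot 108 = 1728$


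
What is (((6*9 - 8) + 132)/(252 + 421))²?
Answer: 31684/452929 ≈ 0.069954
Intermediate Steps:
(((6*9 - 8) + 132)/(252 + 421))² = (((54 - 8) + 132)/673)² = ((46 + 132)*(1/673))² = (178*(1/673))² = (178/673)² = 31684/452929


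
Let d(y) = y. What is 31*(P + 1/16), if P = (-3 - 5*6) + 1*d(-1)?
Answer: -16833/16 ≈ -1052.1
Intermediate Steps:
P = -34 (P = (-3 - 5*6) + 1*(-1) = (-3 - 30) - 1 = -33 - 1 = -34)
31*(P + 1/16) = 31*(-34 + 1/16) = 31*(-543/16) = -16833/16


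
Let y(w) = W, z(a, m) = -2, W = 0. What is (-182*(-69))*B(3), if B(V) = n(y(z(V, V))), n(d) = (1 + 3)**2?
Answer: 200928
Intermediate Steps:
y(w) = 0
n(d) = 16 (n(d) = 4**2 = 16)
B(V) = 16
(-182*(-69))*B(3) = -182*(-69)*16 = 12558*16 = 200928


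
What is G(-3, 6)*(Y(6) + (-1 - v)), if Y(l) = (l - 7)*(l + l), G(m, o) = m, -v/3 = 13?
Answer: -78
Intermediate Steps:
v = -39 (v = -3*13 = -39)
Y(l) = 2*l*(-7 + l) (Y(l) = (-7 + l)*(2*l) = 2*l*(-7 + l))
G(-3, 6)*(Y(6) + (-1 - v)) = -3*(2*6*(-7 + 6) + (-1 - 1*(-39))) = -3*(2*6*(-1) + (-1 + 39)) = -3*(-12 + 38) = -3*26 = -78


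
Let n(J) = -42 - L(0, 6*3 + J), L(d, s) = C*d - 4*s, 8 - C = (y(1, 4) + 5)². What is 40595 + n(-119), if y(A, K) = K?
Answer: 40149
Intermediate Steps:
C = -73 (C = 8 - (4 + 5)² = 8 - 1*9² = 8 - 1*81 = 8 - 81 = -73)
L(d, s) = -73*d - 4*s
n(J) = 30 + 4*J (n(J) = -42 - (-73*0 - 4*(6*3 + J)) = -42 - (0 - 4*(18 + J)) = -42 - (0 + (-72 - 4*J)) = -42 - (-72 - 4*J) = -42 + (72 + 4*J) = 30 + 4*J)
40595 + n(-119) = 40595 + (30 + 4*(-119)) = 40595 + (30 - 476) = 40595 - 446 = 40149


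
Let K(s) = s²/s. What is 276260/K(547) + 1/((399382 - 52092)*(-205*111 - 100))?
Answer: 2192762075566453/4341710183650 ≈ 505.05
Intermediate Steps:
K(s) = s
276260/K(547) + 1/((399382 - 52092)*(-205*111 - 100)) = 276260/547 + 1/((399382 - 52092)*(-205*111 - 100)) = 276260*(1/547) + 1/(347290*(-22755 - 100)) = 276260/547 + (1/347290)/(-22855) = 276260/547 + (1/347290)*(-1/22855) = 276260/547 - 1/7937312950 = 2192762075566453/4341710183650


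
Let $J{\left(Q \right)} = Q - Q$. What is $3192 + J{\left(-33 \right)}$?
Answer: $3192$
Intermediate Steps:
$J{\left(Q \right)} = 0$
$3192 + J{\left(-33 \right)} = 3192 + 0 = 3192$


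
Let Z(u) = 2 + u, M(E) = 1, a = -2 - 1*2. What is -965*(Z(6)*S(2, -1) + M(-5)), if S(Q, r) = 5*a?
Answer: 153435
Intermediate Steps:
a = -4 (a = -2 - 2 = -4)
S(Q, r) = -20 (S(Q, r) = 5*(-4) = -20)
-965*(Z(6)*S(2, -1) + M(-5)) = -965*((2 + 6)*(-20) + 1) = -965*(8*(-20) + 1) = -965*(-160 + 1) = -965*(-159) = 153435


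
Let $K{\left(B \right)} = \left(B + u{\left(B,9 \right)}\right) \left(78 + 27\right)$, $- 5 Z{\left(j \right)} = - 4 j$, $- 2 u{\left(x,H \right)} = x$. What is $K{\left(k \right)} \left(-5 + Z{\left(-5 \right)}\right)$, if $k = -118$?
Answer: $55755$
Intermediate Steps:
$u{\left(x,H \right)} = - \frac{x}{2}$
$Z{\left(j \right)} = \frac{4 j}{5}$ ($Z{\left(j \right)} = - \frac{\left(-4\right) j}{5} = \frac{4 j}{5}$)
$K{\left(B \right)} = \frac{105 B}{2}$ ($K{\left(B \right)} = \left(B - \frac{B}{2}\right) \left(78 + 27\right) = \frac{B}{2} \cdot 105 = \frac{105 B}{2}$)
$K{\left(k \right)} \left(-5 + Z{\left(-5 \right)}\right) = \frac{105}{2} \left(-118\right) \left(-5 + \frac{4}{5} \left(-5\right)\right) = - 6195 \left(-5 - 4\right) = \left(-6195\right) \left(-9\right) = 55755$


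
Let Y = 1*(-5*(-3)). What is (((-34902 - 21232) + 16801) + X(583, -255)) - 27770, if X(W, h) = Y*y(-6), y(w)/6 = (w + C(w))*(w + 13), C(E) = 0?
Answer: -70883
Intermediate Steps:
Y = 15 (Y = 1*15 = 15)
y(w) = 6*w*(13 + w) (y(w) = 6*((w + 0)*(w + 13)) = 6*(w*(13 + w)) = 6*w*(13 + w))
X(W, h) = -3780 (X(W, h) = 15*(6*(-6)*(13 - 6)) = 15*(6*(-6)*7) = 15*(-252) = -3780)
(((-34902 - 21232) + 16801) + X(583, -255)) - 27770 = (((-34902 - 21232) + 16801) - 3780) - 27770 = ((-56134 + 16801) - 3780) - 27770 = (-39333 - 3780) - 27770 = -43113 - 27770 = -70883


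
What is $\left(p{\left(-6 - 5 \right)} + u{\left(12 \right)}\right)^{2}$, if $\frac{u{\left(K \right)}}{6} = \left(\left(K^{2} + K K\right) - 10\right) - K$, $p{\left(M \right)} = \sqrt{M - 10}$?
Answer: $\left(1596 + i \sqrt{21}\right)^{2} \approx 2.5472 \cdot 10^{6} + 1.463 \cdot 10^{4} i$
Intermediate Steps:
$p{\left(M \right)} = \sqrt{-10 + M}$
$u{\left(K \right)} = -60 - 6 K + 12 K^{2}$ ($u{\left(K \right)} = 6 \left(\left(\left(K^{2} + K K\right) - 10\right) - K\right) = 6 \left(\left(\left(K^{2} + K^{2}\right) - 10\right) - K\right) = 6 \left(\left(2 K^{2} - 10\right) - K\right) = 6 \left(\left(-10 + 2 K^{2}\right) - K\right) = 6 \left(-10 - K + 2 K^{2}\right) = -60 - 6 K + 12 K^{2}$)
$\left(p{\left(-6 - 5 \right)} + u{\left(12 \right)}\right)^{2} = \left(\sqrt{-10 - 11} - \left(132 - 1728\right)\right)^{2} = \left(\sqrt{-10 - 11} - -1596\right)^{2} = \left(\sqrt{-21} + 1596\right)^{2} = \left(i \sqrt{21} + 1596\right)^{2} = \left(1596 + i \sqrt{21}\right)^{2}$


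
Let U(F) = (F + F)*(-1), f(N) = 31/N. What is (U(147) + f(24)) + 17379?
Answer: 410071/24 ≈ 17086.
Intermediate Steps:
U(F) = -2*F (U(F) = (2*F)*(-1) = -2*F)
(U(147) + f(24)) + 17379 = (-2*147 + 31/24) + 17379 = (-294 + 31*(1/24)) + 17379 = (-294 + 31/24) + 17379 = -7025/24 + 17379 = 410071/24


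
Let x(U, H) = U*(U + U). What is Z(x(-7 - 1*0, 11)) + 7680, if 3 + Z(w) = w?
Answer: 7775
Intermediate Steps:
x(U, H) = 2*U² (x(U, H) = U*(2*U) = 2*U²)
Z(w) = -3 + w
Z(x(-7 - 1*0, 11)) + 7680 = (-3 + 2*(-7 - 1*0)²) + 7680 = (-3 + 2*(-7 + 0)²) + 7680 = (-3 + 2*(-7)²) + 7680 = (-3 + 2*49) + 7680 = (-3 + 98) + 7680 = 95 + 7680 = 7775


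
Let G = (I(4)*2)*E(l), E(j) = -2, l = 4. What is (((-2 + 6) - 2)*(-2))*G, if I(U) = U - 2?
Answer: 32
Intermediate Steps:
I(U) = -2 + U
G = -8 (G = ((-2 + 4)*2)*(-2) = (2*2)*(-2) = 4*(-2) = -8)
(((-2 + 6) - 2)*(-2))*G = (((-2 + 6) - 2)*(-2))*(-8) = ((4 - 2)*(-2))*(-8) = (2*(-2))*(-8) = -4*(-8) = 32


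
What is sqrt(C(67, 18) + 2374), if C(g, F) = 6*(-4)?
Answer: 5*sqrt(94) ≈ 48.477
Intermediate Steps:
C(g, F) = -24
sqrt(C(67, 18) + 2374) = sqrt(-24 + 2374) = sqrt(2350) = 5*sqrt(94)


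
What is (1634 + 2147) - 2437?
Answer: 1344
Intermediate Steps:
(1634 + 2147) - 2437 = 3781 - 2437 = 1344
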